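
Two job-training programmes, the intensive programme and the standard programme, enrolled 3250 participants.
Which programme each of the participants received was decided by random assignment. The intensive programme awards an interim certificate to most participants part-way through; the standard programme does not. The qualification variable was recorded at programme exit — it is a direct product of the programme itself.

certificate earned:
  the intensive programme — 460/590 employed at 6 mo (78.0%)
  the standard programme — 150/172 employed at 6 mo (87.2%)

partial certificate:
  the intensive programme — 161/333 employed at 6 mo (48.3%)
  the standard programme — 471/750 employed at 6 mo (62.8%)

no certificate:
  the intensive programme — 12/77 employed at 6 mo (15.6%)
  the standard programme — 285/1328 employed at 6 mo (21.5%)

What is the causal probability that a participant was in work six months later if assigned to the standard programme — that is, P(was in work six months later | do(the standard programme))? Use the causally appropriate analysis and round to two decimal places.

the standard programme is higher inside every qualification attained during the programme stratum but the intensive programme is higher in aggregate. Whether to stratify depends on how qualification attained during the programme relates to the programme.
Stratifying would compare programmes among participants the programmes themselves sorted into qualification attained during the programme groups — a form of selection on an intermediate. The unconditioned pooled rates give the total causal effect.
So P(outcome | do(the standard programme)) is just the pooled rate for the standard programme: 906/2250 = 0.403.

0.40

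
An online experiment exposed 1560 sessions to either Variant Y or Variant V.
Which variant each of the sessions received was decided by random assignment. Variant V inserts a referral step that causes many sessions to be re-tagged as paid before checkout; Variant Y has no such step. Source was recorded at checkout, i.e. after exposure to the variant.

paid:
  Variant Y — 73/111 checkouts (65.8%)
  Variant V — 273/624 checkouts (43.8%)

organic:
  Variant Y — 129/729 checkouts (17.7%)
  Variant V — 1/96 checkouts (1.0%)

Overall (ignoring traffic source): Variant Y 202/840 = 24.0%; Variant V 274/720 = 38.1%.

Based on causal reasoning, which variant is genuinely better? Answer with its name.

The distribution of traffic source is itself part of what the variant does — it is an intermediate outcome. Holding it fixed would remove that part of the effect; the total effect is the pooled difference.
Pooled: Variant Y 24.0% vs Variant V 38.1%; Variant V is higher overall.

Variant V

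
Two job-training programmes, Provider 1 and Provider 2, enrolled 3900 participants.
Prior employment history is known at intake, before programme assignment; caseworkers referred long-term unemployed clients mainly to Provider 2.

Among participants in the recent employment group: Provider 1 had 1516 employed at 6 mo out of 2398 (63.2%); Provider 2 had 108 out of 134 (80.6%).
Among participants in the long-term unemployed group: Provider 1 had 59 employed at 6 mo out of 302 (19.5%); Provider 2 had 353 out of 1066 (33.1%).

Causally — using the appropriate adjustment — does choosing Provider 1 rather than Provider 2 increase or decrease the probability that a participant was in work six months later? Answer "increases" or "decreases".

decreases

Since prior employment history is a pre-existing factor (not a product of the programme) and it affects the outcome on its own, it is a confounder. The stratified rates, not the pooled rate, identify the causal effect.
Within each level — recent employment: 63.2% vs 80.6%; long-term unemployed: 19.5% vs 33.1% — Provider 2 is higher every time.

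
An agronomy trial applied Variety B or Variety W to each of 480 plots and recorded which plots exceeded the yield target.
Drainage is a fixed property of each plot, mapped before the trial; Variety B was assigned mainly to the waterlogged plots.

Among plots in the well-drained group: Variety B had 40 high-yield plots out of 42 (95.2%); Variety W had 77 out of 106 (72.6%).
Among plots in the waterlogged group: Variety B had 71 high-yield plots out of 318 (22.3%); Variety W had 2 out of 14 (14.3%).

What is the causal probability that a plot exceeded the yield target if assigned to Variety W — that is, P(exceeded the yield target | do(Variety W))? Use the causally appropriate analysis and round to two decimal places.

Since field drainage is a pre-existing factor (not a product of the variety) and it affects the outcome on its own, it is a confounder. The stratified rates, not the pooled rate, identify the causal effect.
Standardising Variety W to the population field drainage mix: 0.308·77/106 + 0.692·2/14 = 0.323.

0.32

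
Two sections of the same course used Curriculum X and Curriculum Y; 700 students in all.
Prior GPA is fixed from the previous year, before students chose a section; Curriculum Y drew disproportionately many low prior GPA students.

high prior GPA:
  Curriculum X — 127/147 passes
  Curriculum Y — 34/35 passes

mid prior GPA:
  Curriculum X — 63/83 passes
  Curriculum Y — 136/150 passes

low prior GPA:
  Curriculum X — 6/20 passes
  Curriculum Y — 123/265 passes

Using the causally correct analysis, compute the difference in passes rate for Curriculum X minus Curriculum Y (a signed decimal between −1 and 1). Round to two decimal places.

Within every prior GPA band level Curriculum Y has the higher rate, yet pooled Curriculum X does — Simpson's reversal.
The imbalance in prior GPA band arose from how students were allocated, not from anything the teaching method did; and prior GPA band independently affects the outcome. The pooled gap is confounded — condition on prior GPA band.
Adjusting over the population distribution of prior GPA band: 0.260·(0.864−0.971) + 0.333·(0.759−0.907) + 0.407·(0.300−0.464) = -0.144.

-0.14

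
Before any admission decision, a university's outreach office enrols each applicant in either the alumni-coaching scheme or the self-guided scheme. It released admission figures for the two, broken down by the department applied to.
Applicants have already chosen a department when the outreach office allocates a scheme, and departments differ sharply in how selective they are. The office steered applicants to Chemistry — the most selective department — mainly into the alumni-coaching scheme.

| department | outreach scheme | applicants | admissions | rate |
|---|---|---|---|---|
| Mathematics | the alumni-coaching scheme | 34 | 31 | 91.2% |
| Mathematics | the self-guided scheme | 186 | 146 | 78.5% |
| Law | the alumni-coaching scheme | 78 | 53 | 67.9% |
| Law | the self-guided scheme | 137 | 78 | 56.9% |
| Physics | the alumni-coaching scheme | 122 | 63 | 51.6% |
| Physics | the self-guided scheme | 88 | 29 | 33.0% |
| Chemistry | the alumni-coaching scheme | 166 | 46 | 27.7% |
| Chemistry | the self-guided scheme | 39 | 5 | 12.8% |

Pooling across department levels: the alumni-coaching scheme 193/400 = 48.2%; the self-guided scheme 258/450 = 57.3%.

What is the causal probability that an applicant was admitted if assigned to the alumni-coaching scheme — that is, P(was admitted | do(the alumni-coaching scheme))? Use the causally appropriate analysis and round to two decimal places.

0.60

Nothing the outreach scheme does changes department; the imbalance is an allocation artefact. With department also predicting the outcome, the pooled figure is confounded, and the within-stratum comparison is the causal one.
Standardising the alumni-coaching scheme to the population department mix: 0.259·31/34 + 0.253·53/78 + 0.247·63/122 + 0.241·46/166 = 0.602.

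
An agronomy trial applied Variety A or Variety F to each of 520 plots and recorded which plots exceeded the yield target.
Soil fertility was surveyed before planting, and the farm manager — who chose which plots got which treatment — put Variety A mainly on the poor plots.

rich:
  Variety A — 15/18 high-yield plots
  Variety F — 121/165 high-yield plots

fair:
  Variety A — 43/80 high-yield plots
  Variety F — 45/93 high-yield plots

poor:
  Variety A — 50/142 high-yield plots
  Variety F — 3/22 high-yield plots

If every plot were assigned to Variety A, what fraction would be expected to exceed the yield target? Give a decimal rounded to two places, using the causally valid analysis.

The soil fertility-specific comparison favours Variety A throughout, but the pooled figures favour Variety F. The question is whether to condition on soil fertility.
Soil fertility satisfies the back-door criterion: it is not a descendant of the variety, and it blocks the spurious path from variety to outcome. Adjusting for it (i.e., using the within-soil fertility rates) gives the causal effect.
Standardising Variety A to the population soil fertility mix: 0.352·15/18 + 0.333·43/80 + 0.315·50/142 = 0.583.

0.58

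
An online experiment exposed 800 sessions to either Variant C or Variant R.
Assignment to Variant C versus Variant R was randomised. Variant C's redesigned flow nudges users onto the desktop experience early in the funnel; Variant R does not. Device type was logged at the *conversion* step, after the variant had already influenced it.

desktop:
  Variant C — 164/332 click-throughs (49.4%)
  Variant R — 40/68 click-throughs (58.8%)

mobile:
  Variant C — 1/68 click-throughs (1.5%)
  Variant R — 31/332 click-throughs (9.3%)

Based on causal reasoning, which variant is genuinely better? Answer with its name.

Variant C

Stratifying would compare variants among sessions the variants themselves sorted into device type groups — a form of selection on an intermediate. The unconditioned pooled rates give the total causal effect.
Pooled: Variant C 41.2% vs Variant R 17.8%; Variant C is higher overall.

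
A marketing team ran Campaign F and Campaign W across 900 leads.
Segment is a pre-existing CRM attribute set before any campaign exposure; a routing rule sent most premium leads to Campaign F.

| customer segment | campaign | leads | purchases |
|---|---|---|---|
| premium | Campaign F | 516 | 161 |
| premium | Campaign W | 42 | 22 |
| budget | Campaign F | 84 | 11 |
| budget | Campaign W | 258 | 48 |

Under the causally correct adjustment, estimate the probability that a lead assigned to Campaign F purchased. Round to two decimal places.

0.24

Within every customer segment level Campaign W has the higher rate, yet pooled Campaign F does — Simpson's reversal.
Here customer segment is a common cause — it drives both which campaign a case falls under and the outcome. The crude comparison mixes populations; the stratum-specific rates are the causally relevant ones.
Standardising Campaign F to the population customer segment mix: 0.620·161/516 + 0.380·11/84 = 0.243.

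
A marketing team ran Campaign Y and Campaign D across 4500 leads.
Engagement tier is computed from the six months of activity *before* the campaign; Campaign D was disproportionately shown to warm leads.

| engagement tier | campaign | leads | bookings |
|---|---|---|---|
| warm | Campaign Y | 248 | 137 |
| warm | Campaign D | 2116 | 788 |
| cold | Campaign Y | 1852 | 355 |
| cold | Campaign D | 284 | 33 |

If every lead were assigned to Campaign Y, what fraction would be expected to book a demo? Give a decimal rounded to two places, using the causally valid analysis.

0.38

The stratified and pooled comparisons disagree (Campaign Y wins within each engagement tier; Campaign D wins overall), so the answer turns on the causal role of engagement tier.
Here engagement tier is a common cause — it drives both which campaign a case falls under and the outcome. The crude comparison mixes populations; the stratum-specific rates are the causally relevant ones.
Standardising Campaign Y to the population engagement tier mix: 0.525·137/248 + 0.475·355/1852 = 0.381.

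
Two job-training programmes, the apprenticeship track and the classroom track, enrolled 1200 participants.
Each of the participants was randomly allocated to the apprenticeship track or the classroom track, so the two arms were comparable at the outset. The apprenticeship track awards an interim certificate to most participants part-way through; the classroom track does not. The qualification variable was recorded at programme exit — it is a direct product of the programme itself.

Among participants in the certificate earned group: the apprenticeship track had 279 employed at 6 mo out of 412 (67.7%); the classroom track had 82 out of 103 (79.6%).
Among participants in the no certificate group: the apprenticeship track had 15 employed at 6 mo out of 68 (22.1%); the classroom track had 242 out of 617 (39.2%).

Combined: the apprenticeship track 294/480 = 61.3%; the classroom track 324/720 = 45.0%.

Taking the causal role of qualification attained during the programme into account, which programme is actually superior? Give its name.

Qualification attained during the programme is downstream of the programme. One should not condition on a consequence of treatment, so the overall rates are the right comparison.
Pooled: the apprenticeship track 61.3% vs the classroom track 45.0%; the apprenticeship track is higher overall.

the apprenticeship track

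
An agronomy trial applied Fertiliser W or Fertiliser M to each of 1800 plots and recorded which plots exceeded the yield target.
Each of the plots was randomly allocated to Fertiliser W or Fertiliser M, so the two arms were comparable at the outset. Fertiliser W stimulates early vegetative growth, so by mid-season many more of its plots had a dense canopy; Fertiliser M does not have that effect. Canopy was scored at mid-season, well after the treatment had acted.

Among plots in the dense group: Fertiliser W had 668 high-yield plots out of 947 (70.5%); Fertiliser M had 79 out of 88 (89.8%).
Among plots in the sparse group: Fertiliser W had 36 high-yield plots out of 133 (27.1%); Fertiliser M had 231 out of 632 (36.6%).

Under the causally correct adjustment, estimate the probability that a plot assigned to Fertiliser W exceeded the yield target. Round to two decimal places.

Mid-season canopy is downstream of the fertiliser. One should not condition on a consequence of treatment, so the overall rates are the right comparison.
So P(outcome | do(Fertiliser W)) is just the pooled rate for Fertiliser W: 704/1080 = 0.652.

0.65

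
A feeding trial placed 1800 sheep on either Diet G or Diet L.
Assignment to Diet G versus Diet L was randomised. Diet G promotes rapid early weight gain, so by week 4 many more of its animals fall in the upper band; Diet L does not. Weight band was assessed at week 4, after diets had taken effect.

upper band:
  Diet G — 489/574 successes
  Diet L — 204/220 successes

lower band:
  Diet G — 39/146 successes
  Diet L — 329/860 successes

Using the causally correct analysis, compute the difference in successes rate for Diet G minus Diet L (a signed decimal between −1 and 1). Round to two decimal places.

Week-4 weight band here is a post-treatment variable shaped by the diet; conditioning on it would introduce bias rather than remove it. The overall comparison is the causal one.
The causal difference is the pooled difference: 0.733 − 0.494 = +0.240.

+0.24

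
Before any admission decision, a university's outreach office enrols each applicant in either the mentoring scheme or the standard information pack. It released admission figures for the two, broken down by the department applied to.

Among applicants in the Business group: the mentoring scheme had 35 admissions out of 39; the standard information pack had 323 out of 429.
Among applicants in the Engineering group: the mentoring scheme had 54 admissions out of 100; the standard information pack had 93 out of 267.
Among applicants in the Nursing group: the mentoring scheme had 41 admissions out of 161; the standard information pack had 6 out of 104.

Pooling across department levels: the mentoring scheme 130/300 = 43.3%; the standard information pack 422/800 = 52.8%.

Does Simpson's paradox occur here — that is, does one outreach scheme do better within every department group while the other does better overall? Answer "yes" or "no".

Within each department level (Business 89.7% vs 75.3%; Engineering 54.0% vs 34.8%; Nursing 25.5% vs 5.8%), the mentoring scheme has the higher rate every time. Pooled: 43.3% vs 52.8% — the standard information pack has the higher rate overall. The two comparisons disagree.

yes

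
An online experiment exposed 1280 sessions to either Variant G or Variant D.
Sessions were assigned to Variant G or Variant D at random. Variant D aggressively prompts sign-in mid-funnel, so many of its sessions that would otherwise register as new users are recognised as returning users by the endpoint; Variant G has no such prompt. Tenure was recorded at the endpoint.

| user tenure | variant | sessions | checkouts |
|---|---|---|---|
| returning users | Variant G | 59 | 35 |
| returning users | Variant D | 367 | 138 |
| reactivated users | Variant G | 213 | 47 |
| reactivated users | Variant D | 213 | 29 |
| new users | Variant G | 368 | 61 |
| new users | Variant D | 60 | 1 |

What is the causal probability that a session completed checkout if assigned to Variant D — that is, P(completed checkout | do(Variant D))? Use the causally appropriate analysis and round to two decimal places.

User tenure is downstream of the variant. One should not condition on a consequence of treatment, so the overall rates are the right comparison.
So P(outcome | do(Variant D)) is just the pooled rate for Variant D: 168/640 = 0.263.

0.26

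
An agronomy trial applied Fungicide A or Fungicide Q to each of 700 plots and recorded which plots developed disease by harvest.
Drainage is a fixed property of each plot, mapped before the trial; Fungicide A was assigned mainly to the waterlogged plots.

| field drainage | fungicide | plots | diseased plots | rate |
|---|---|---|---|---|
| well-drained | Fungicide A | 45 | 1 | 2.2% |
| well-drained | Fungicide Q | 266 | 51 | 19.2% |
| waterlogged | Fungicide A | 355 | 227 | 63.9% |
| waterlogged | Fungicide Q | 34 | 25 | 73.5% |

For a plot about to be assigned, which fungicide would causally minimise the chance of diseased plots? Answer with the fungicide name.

The field drainage-specific comparison favours Fungicide A throughout, but the pooled figures favour Fungicide Q. The question is whether to condition on field drainage.
Since field drainage is a pre-existing factor (not a product of the fungicide) and it affects the outcome on its own, it is a confounder. The stratified rates, not the pooled rate, identify the causal effect.
Within each level — well-drained: 2.2% vs 19.2%; waterlogged: 63.9% vs 73.5% — Fungicide A is lower every time.

Fungicide A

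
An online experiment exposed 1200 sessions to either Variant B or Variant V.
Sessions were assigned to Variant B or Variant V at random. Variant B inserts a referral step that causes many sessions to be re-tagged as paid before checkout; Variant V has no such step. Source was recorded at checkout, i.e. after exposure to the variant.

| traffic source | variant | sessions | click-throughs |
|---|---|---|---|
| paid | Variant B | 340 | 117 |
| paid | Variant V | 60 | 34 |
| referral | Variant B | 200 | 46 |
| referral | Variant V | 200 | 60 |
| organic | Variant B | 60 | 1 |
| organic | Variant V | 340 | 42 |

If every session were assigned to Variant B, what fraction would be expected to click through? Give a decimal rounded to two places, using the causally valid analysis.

Traffic source lies on the pathway variant → traffic source → outcome, so adjusting for it blocks the indirect effect. For the total causal effect of variant, use the unadjusted pooled rates.
So P(outcome | do(Variant B)) is just the pooled rate for Variant B: 164/600 = 0.273.

0.27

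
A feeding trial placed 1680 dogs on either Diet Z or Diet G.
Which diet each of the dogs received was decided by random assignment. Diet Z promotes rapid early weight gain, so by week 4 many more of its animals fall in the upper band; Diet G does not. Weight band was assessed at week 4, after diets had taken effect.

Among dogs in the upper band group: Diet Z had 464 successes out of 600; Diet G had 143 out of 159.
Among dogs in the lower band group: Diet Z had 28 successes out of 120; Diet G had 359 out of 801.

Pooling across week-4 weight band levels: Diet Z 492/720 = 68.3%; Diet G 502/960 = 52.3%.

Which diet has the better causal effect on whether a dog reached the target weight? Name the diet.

Diet Z

The stratified and pooled comparisons disagree (Diet G wins within each week-4 weight band; Diet Z wins overall), so the answer turns on the causal role of week-4 weight band.
Week-4 weight band is recorded after the diet and is itself shifted by it — it sits on the causal path from diet to outcome. Conditioning on a mediator would strip out part of the effect we want; the pooled comparison gives the total causal effect.
Pooled: Diet Z 68.3% vs Diet G 52.3%; Diet Z is higher overall.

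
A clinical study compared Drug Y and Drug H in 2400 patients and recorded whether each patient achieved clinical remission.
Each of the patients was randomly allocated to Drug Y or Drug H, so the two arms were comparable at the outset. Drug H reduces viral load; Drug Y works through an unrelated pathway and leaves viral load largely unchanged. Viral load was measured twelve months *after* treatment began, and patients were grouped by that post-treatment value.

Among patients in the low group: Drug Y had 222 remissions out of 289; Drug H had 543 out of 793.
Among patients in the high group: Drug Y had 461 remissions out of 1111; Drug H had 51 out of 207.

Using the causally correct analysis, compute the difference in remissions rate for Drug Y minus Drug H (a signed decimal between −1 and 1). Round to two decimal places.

-0.11

Drug Y is higher inside every viral load stratum but Drug H is higher in aggregate. Whether to stratify depends on how viral load relates to the drug.
Because the drug influences viral load, viral load is a post-treatment mediator, not a confounder. Stratifying on it would bias the estimate; the causal effect is the crude pooled difference.
The causal difference is the pooled difference: 0.488 − 0.594 = -0.106.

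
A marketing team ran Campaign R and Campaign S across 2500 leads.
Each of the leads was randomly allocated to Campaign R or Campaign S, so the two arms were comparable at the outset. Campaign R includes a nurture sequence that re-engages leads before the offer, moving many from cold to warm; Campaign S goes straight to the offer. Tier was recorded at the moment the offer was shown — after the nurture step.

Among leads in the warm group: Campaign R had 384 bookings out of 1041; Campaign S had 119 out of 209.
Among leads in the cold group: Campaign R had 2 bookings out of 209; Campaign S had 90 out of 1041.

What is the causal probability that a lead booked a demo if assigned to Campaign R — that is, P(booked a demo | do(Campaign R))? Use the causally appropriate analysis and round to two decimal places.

0.31

The engagement tier-specific comparison favours Campaign S throughout, but the pooled figures favour Campaign R. The question is whether to condition on engagement tier.
Engagement tier is downstream of the campaign. One should not condition on a consequence of treatment, so the overall rates are the right comparison.
So P(outcome | do(Campaign R)) is just the pooled rate for Campaign R: 386/1250 = 0.309.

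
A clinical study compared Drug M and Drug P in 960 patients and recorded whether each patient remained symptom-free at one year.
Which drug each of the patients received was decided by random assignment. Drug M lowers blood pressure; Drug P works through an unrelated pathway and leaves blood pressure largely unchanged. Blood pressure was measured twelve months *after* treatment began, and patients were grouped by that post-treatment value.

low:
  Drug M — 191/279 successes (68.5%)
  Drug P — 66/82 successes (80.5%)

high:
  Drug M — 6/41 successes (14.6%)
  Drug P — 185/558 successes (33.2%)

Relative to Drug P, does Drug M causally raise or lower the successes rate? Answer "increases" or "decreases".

increases

The stratified and pooled comparisons disagree (Drug P wins within each blood pressure; Drug M wins overall), so the answer turns on the causal role of blood pressure.
Blood pressure here is a post-treatment variable shaped by the drug; conditioning on it would introduce bias rather than remove it. The overall comparison is the causal one.
Pooled: Drug M 61.6% vs Drug P 39.2%; Drug M is higher overall.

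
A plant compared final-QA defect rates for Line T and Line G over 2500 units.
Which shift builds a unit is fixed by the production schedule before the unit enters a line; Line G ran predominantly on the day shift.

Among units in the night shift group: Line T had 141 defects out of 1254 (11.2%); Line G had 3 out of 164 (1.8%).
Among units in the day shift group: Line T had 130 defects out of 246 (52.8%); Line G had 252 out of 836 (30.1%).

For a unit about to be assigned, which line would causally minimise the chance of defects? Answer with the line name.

Line G

Here shift is a common cause — it drives both which line a case falls under and the outcome. The crude comparison mixes populations; the stratum-specific rates are the causally relevant ones.
Within each level — night shift: 11.2% vs 1.8%; day shift: 52.8% vs 30.1% — Line G is lower every time.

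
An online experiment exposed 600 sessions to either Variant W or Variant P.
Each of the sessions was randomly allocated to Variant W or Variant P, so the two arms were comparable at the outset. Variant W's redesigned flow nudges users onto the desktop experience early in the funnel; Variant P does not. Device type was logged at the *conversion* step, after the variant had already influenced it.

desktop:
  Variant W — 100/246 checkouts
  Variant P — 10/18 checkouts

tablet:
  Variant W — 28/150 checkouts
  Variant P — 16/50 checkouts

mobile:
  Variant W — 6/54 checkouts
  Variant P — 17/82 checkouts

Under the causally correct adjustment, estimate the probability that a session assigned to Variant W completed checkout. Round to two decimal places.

Because the variant influences device type, device type is a post-treatment mediator, not a confounder. Stratifying on it would bias the estimate; the causal effect is the crude pooled difference.
So P(outcome | do(Variant W)) is just the pooled rate for Variant W: 134/450 = 0.298.

0.30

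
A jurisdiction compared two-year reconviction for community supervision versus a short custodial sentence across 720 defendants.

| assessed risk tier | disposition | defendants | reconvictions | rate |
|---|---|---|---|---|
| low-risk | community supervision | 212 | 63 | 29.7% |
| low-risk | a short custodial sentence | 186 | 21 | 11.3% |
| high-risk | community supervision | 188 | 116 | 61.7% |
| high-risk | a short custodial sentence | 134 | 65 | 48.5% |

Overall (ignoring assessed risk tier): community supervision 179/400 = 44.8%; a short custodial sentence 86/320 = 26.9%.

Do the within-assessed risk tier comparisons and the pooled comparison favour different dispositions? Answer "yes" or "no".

Within each assessed risk tier level (low-risk 29.7% vs 11.3%; high-risk 61.7% vs 48.5%), a short custodial sentence has the lower rate every time. Pooled: 44.8% vs 26.9% — a short custodial sentence has the lower rate overall. They agree.

no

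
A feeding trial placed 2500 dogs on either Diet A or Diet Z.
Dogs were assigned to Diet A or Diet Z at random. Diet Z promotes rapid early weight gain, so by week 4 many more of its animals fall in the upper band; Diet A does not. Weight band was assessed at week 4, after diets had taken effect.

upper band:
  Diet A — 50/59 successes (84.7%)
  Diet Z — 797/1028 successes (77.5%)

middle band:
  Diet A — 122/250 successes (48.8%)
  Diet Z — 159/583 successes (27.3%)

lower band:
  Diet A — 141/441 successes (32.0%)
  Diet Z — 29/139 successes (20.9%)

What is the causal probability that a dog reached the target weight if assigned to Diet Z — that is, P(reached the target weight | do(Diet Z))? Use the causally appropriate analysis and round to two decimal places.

0.56

The stratified and pooled comparisons disagree (Diet A wins within each week-4 weight band; Diet Z wins overall), so the answer turns on the causal role of week-4 weight band.
Because the diet influences week-4 weight band, week-4 weight band is a post-treatment mediator, not a confounder. Stratifying on it would bias the estimate; the causal effect is the crude pooled difference.
So P(outcome | do(Diet Z)) is just the pooled rate for Diet Z: 985/1750 = 0.563.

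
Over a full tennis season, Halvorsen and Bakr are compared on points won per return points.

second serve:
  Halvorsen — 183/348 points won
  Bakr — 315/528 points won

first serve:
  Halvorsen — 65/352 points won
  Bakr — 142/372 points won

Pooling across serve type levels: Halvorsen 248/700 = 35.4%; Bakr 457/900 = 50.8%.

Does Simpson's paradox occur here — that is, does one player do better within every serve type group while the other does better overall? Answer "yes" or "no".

no

Within each serve type level (second serve 52.6% vs 59.7%; first serve 18.5% vs 38.2%), Bakr has the higher rate every time. Pooled: 35.4% vs 50.8% — Bakr has the higher rate overall. They agree.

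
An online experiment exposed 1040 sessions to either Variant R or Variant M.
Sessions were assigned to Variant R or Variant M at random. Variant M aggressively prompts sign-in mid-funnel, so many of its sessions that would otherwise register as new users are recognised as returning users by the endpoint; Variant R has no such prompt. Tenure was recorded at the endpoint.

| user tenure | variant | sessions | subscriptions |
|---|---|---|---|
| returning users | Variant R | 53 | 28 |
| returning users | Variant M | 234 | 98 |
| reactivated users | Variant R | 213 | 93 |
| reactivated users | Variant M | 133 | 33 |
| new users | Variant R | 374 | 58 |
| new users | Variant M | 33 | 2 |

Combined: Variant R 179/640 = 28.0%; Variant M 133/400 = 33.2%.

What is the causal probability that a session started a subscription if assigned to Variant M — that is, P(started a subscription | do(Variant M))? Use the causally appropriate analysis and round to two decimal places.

0.33

The user tenure-specific comparison favours Variant R throughout, but the pooled figures favour Variant M. The question is whether to condition on user tenure.
User tenure is recorded after the variant and is itself shifted by it — it sits on the causal path from variant to outcome. Conditioning on a mediator would strip out part of the effect we want; the pooled comparison gives the total causal effect.
So P(outcome | do(Variant M)) is just the pooled rate for Variant M: 133/400 = 0.333.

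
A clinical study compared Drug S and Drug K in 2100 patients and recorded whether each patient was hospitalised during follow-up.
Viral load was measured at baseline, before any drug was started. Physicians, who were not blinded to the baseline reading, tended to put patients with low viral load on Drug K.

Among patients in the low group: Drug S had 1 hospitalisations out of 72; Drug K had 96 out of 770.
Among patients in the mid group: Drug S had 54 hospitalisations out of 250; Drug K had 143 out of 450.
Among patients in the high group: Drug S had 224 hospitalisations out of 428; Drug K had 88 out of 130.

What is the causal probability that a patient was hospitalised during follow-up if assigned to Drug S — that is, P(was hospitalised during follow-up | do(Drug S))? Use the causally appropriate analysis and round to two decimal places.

Nothing the drug does changes viral load; the imbalance is an allocation artefact. With viral load also predicting the outcome, the pooled figure is confounded, and the within-stratum comparison is the causal one.
Standardising Drug S to the population viral load mix: 0.401·1/72 + 0.333·54/250 + 0.266·224/428 = 0.217.

0.22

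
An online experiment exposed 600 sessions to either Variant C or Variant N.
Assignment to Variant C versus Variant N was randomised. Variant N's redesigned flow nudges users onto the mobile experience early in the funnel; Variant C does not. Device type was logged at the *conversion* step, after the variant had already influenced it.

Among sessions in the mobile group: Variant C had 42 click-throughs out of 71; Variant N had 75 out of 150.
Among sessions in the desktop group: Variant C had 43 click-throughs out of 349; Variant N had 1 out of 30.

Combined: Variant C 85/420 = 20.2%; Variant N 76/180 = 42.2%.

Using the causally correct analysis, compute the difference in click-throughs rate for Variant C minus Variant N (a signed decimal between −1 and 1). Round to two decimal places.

-0.22

Within every device type level Variant C has the higher rate, yet pooled Variant N does — Simpson's reversal.
Stratifying would compare variants among sessions the variants themselves sorted into device type groups — a form of selection on an intermediate. The unconditioned pooled rates give the total causal effect.
The causal difference is the pooled difference: 0.202 − 0.422 = -0.220.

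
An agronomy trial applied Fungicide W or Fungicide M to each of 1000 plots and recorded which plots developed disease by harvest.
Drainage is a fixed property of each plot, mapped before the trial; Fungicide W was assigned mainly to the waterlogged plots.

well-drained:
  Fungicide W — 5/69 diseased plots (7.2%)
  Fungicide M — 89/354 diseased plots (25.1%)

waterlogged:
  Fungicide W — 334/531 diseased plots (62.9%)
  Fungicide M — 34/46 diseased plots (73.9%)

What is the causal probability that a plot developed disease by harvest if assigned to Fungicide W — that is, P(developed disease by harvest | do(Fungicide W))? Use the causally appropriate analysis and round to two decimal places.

0.39

The field drainage-specific comparison favours Fungicide W throughout, but the pooled figures favour Fungicide M. The question is whether to condition on field drainage.
Field drainage is set before the fungicide has any effect — it is not caused by the fungicide — and it independently drives the outcome. That makes it a confounder, so the causal comparison is within field drainage levels.
Standardising Fungicide W to the population field drainage mix: 0.423·5/69 + 0.577·334/531 = 0.394.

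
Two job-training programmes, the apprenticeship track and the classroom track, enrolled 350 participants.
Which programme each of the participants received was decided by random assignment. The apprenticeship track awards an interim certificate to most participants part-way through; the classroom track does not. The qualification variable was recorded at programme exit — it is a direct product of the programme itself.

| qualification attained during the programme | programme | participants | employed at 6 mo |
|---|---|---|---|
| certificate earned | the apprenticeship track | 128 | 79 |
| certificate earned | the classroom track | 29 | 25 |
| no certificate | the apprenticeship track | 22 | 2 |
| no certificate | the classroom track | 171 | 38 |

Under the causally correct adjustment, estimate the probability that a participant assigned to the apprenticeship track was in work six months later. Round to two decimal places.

0.54

Because the programme influences qualification attained during the programme, qualification attained during the programme is a post-treatment mediator, not a confounder. Stratifying on it would bias the estimate; the causal effect is the crude pooled difference.
So P(outcome | do(the apprenticeship track)) is just the pooled rate for the apprenticeship track: 81/150 = 0.540.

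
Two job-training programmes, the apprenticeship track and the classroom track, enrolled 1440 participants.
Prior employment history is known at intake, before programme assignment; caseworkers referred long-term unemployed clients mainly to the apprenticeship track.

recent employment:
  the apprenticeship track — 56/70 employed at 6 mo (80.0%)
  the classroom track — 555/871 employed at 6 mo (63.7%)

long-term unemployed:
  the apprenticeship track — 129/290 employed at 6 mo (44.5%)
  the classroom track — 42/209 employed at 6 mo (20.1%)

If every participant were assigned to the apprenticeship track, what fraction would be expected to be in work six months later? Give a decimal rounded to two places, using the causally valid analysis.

0.68

The prior employment history-specific comparison favours the apprenticeship track throughout, but the pooled figures favour the classroom track. The question is whether to condition on prior employment history.
Prior employment history satisfies the back-door criterion: it is not a descendant of the programme, and it blocks the spurious path from programme to outcome. Adjusting for it (i.e., using the within-prior employment history rates) gives the causal effect.
Standardising the apprenticeship track to the population prior employment history mix: 0.653·56/70 + 0.347·129/290 = 0.677.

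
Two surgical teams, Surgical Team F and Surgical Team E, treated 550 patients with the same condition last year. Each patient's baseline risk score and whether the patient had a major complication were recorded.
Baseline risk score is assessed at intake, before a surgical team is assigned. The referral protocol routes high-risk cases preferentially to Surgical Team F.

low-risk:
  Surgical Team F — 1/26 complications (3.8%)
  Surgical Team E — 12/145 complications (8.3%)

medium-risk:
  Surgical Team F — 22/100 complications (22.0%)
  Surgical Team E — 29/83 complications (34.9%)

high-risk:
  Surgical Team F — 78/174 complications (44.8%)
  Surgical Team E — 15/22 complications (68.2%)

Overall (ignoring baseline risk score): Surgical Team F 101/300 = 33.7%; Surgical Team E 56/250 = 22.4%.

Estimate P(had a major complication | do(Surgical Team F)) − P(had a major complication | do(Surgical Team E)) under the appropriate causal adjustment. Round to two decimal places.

-0.14

Baseline risk score is set before the surgical team has any effect — it is not caused by the surgical team — and it independently drives the outcome. That makes it a confounder, so the causal comparison is within baseline risk score levels.
Adjusting over the population distribution of baseline risk score: 0.311·(0.038−0.083) + 0.333·(0.220−0.349) + 0.356·(0.448−0.682) = -0.140.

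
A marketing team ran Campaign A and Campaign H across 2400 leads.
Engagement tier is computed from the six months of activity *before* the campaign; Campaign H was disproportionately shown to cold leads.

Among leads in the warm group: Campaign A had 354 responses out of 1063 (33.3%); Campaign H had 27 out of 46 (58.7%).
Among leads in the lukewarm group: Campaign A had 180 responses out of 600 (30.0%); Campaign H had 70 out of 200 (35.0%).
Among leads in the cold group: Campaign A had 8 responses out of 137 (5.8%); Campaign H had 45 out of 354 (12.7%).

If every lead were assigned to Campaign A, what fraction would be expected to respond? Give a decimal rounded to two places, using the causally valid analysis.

0.27

Since engagement tier is a pre-existing factor (not a product of the campaign) and it affects the outcome on its own, it is a confounder. The stratified rates, not the pooled rate, identify the causal effect.
Standardising Campaign A to the population engagement tier mix: 0.462·354/1063 + 0.333·180/600 + 0.205·8/137 = 0.266.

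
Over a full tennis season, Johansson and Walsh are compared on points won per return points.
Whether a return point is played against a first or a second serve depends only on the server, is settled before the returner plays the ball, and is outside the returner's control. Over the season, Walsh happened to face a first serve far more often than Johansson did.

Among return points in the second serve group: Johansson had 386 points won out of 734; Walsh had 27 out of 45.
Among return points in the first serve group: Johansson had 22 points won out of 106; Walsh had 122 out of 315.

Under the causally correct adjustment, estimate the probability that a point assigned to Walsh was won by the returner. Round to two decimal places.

Within every serve type level Walsh has the higher rate, yet pooled Johansson does — Simpson's reversal.
The imbalance in serve type arose from how return points were allocated, not from anything the player did; and serve type independently affects the outcome. The pooled gap is confounded — condition on serve type.
Standardising Walsh to the population serve type mix: 0.649·27/45 + 0.351·122/315 = 0.525.

0.53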